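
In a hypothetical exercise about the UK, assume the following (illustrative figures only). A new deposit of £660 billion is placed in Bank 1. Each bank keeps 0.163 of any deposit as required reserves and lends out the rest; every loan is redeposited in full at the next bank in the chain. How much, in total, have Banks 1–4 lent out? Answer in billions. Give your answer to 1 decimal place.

£1725.7 billion

Bank i lends (1 − rr)^i of the original deposit: Bank 1 lends 660·0.8370 = 552.4200, Bank 2 lends 660·0.8370² ≈ 462.3755, and so on.
Summing a geometric series: total = 660·[0.8370·(1 − 0.8370^4) / (1 − 0.8370)] ≈ 1725.7298 billion.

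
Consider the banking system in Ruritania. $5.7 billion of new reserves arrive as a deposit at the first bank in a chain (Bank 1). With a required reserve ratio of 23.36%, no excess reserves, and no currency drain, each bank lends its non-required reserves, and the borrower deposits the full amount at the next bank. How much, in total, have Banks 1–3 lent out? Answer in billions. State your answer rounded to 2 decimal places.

Bank i lends (1 − rr)^i of the original deposit: Bank 1 lends 5.7·0.7664 ≈ 4.3685, Bank 2 lends 5.7·0.7664² ≈ 3.3480, and so on.
Summing a geometric series: total = 5.7·[0.7664·(1 − 0.7664^3) / (1 − 0.7664)] ≈ 10.2824 billion.

$10.28 billion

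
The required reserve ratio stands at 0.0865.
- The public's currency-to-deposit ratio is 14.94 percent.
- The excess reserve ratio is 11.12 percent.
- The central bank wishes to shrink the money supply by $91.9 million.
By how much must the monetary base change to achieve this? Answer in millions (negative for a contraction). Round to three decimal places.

The money multiplier is m = (1 + c) / (rr + e + c) = (1 + 0.1494) / (0.0865 + 0.1112 + 0.1494) ≈ 3.311438.
ΔMB = ΔM / m = (−91.9) / 3.311438 ≈ -27.7523 million.

-27.752 million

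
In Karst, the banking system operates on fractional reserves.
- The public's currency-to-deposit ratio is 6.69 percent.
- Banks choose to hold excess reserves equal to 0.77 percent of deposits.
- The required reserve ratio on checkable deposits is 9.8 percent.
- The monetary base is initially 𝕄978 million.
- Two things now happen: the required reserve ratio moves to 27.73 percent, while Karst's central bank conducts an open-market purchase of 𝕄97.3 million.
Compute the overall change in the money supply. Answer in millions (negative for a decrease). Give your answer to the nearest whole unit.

Before: m₁ = (1 + 0.0669) / (0.098 + 0.0077 + 0.0669) ≈ 6.18134, MB₁ = 978, so M₁ = 6.18134 × 978 ≈ 6045.3505 million.
After: m₂ = (1 + 0.0669) / (0.2773 + 0.0077 + 0.0669) ≈ 3.03183, MB₂ = 978 + 97.3 = 1075.3, so M₂ = 3.03183 × 1075.3 ≈ 3260.1268 million.
ΔM = M₂ − M₁ = 3260.1268 − 6045.3505 = -2785.2237 million.

-2785 million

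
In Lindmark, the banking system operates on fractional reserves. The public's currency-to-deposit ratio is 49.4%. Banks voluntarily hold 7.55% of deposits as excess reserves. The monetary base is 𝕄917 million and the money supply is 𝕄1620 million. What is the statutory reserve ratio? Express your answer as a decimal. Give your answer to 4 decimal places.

Using m = M/MB = 1620/917 ≈ 1.766630. Since m = (1 + c)/(c + rr + e), the denominator satisfies c + rr + e = (1 + c)/m = (1 + 0.494) / 1.766630 ≈ 0.845678.
With c = 0.494 and e = 0.0755, the statutory reserve ratio is 0.845678 − 0.494 − 0.0755 = 0.276178.

0.2762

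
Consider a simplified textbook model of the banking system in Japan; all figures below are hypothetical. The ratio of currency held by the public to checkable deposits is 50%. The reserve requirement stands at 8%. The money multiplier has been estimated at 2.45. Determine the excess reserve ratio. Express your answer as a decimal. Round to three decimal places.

0.032

Using m = 2.45. Since m = (1 + c)/(c + rr + e), the denominator satisfies c + rr + e = (1 + c)/m = (1 + 0.5) / 2.45 ≈ 0.612245.
With c = 0.5 and rr = 0.08, the excess reserve ratio is 0.612245 − 0.5 − 0.08 = 0.032245.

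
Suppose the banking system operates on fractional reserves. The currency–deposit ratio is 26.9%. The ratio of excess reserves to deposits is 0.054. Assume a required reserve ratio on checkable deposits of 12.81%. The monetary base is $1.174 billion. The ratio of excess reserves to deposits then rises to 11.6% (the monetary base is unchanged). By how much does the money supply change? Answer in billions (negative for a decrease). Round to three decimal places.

-0.399 billion

Initially m₁ = (1 + 0.269) / (0.1281 + 0.054 + 0.269) ≈ 2.81312, so M₁ = 2.81312 × 1.174 ≈ 3.3026 billion.
After the change m₂ = (1 + 0.269) / (0.1281 + 0.116 + 0.269) ≈ 2.47320, so M₂ = 2.47320 × 1.174 ≈ 2.9035 billion.
ΔM = M₂ − M₁ = 2.9035 − 3.3026 = -0.3991 billion.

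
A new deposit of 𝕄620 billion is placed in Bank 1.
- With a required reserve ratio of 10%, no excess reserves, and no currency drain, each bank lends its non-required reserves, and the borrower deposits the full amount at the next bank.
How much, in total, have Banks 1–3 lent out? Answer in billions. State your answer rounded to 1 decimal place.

Bank i lends (1 − rr)^i of the original deposit: Bank 1 lends 620·0.9000 = 558.0000, Bank 2 lends 620·0.9000² = 502.2000, and so on.
Summing a geometric series: total = 620·[0.9000·(1 − 0.9000^3) / (1 − 0.9000)] = 1512.1800 billion.

𝕄1512.2 billion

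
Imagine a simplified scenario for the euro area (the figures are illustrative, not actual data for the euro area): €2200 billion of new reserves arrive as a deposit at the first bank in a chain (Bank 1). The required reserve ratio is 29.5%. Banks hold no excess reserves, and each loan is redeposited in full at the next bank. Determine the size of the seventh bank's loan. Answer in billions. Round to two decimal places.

€190.43 billion

Each bank lends a fraction (1 − rr) = 0.7050 of the deposit it receives, so Bank 7 receives 2200·0.7050^6 and lends 2200·0.7050^7 ≈ 190.4349 billion.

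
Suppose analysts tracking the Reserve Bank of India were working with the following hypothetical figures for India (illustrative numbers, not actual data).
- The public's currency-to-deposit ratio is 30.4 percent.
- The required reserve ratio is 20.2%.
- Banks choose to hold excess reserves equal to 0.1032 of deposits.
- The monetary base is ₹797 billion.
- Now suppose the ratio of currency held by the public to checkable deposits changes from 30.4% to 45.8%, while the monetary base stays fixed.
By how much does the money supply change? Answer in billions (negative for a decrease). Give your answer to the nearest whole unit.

Initially m₁ = (1 + 0.304) / (0.202 + 0.1032 + 0.304) ≈ 2.1405, so M₁ = 2.1405 × 797 = 1705.9785 billion.
After the change m₂ = (1 + 0.458) / (0.202 + 0.1032 + 0.458) ≈ 1.9104, so M₂ = 1.9104 × 797 = 1522.5888 billion.
ΔM = M₂ − M₁ = 1522.5888 − 1705.9785 = -183.3897 billion.

-183 billion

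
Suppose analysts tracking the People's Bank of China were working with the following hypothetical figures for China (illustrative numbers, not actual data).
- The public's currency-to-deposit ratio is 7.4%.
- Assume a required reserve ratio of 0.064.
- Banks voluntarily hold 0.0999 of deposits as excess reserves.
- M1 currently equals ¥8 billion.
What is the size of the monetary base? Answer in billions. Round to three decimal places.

The money multiplier is m = (1 + c) / (rr + e + c) = (1 + 0.074) / (0.064 + 0.0999 + 0.074) ≈ 4.51450.
MB = M / m = 8 / 4.51450 ≈ 1.7721 billion.

¥1.772 billion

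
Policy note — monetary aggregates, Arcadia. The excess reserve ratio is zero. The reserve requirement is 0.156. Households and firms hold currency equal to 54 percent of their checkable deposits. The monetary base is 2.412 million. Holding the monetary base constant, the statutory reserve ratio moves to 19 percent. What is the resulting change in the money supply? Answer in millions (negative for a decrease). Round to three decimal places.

Initially m₁ = (1 + 0.54) / (0.156 + 0.54) ≈ 2.21264, so M₁ = 2.21264 × 2.412 ≈ 5.3369 million.
After the change m₂ = (1 + 0.54) / (0.19 + 0.54) ≈ 2.10959, so M₂ = 2.10959 × 2.412 ≈ 5.0883 million.
ΔM = M₂ − M₁ = 5.0883 − 5.3369 = -0.2486 million.

-0.249 million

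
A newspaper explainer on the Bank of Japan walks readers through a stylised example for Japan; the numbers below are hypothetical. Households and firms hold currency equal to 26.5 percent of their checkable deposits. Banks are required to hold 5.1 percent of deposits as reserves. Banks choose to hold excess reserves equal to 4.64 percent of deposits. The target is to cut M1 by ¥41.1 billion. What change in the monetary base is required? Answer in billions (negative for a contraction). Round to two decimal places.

The money multiplier is m = (1 + c) / (rr + e + c) = (1 + 0.265) / (0.051 + 0.0464 + 0.265) ≈ 3.49062.
ΔMB = ΔM / m = (−41.1) / 3.49062 ≈ -11.7744 billion.

-11.77 billion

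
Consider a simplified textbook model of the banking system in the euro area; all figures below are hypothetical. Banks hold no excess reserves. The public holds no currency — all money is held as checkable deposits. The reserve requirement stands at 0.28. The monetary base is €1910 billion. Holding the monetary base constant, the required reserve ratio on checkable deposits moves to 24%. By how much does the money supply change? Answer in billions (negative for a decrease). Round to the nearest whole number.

€1137 billion

Initially m₁ = 1 / (0.28) ≈ 3.57143, so M₁ = 3.57143 × 1910 = 6821.4313 billion.
After the change m₂ = 1 / (0.24) ≈ 4.16667, so M₂ = 4.16667 × 1910 = 7958.3397 billion.
ΔM = M₂ − M₁ = 7958.3397 − 6821.4313 = 1136.9084 billion.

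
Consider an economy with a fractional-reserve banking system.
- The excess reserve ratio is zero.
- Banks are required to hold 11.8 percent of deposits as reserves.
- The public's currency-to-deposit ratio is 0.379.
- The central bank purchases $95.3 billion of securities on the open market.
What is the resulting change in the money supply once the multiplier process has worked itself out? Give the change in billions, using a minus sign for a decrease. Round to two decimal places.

The money multiplier is m = (1 + c) / (rr + c) = (1 + 0.379) / (0.118 + 0.379) ≈ 2.77465.
The purchase adds 95.3 billion of base, so ΔM = m × ΔMB = 2.77465 × (+95.3) ≈ 264.4241 billion.

$264.42 billion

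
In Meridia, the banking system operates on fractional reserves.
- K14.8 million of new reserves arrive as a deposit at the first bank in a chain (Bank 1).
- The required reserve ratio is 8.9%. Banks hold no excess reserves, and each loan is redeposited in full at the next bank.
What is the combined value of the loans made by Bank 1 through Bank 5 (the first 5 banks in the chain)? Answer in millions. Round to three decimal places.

Bank i lends (1 − rr)^i of the original deposit: Bank 1 lends 14.8·0.9110 = 13.4828, Bank 2 lends 14.8·0.9110² ≈ 12.2828, and so on.
Summing a geometric series: total = 14.8·[0.9110·(1 − 0.9110^5) / (1 − 0.9110)] ≈ 56.4356 million.

K56.436 million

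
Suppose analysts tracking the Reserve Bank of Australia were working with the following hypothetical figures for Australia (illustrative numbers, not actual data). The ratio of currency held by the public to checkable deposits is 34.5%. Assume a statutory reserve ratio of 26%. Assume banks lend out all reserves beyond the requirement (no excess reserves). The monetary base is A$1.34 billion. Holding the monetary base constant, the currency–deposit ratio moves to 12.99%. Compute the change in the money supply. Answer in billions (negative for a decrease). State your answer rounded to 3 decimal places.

A$0.904 billion

Initially m₁ = (1 + 0.345) / (0.26 + 0.345) ≈ 2.22314, so M₁ = 2.22314 × 1.34 ≈ 2.979 billion.
After the change m₂ = (1 + 0.1299) / (0.26 + 0.1299) ≈ 2.89792, so M₂ = 2.89792 × 1.34 ≈ 3.8832 billion.
ΔM = M₂ − M₁ = 3.8832 − 2.979 = 0.9042 billion.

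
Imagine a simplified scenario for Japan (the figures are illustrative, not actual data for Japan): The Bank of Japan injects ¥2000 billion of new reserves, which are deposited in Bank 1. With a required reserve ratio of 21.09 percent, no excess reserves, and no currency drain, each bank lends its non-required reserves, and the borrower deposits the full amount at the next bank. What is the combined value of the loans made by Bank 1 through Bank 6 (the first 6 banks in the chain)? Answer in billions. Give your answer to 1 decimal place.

¥5676.5 billion

Bank i lends (1 − rr)^i of the original deposit: Bank 1 lends 2000·0.7891 = 1578.2000, Bank 2 lends 2000·0.7891² ≈ 1245.3576, and so on.
Summing a geometric series: total = 2000·[0.7891·(1 − 0.7891^6) / (1 − 0.7891)] ≈ 5676.5020 billion.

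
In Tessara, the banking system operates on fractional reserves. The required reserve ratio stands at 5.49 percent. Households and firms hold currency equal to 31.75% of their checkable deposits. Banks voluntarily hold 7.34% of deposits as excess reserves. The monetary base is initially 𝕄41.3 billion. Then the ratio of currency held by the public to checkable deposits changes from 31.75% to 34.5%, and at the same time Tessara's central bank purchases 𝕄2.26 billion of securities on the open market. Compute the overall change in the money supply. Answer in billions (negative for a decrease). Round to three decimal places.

𝕄1.730 billion

Before: m₁ = (1 + 0.3175) / (0.0549 + 0.0734 + 0.3175) ≈ 2.955361, MB₁ = 41.3, so M₁ = 2.955361 × 41.3 ≈ 122.0564 billion.
After: m₂ = (1 + 0.345) / (0.0549 + 0.0734 + 0.345) ≈ 2.841749, MB₂ = 41.3 + 2.26 = 43.56, so M₂ = 2.841749 × 43.56 ≈ 123.7866 billion.
ΔM = M₂ − M₁ = 123.7866 − 122.0564 = 1.7302 billion.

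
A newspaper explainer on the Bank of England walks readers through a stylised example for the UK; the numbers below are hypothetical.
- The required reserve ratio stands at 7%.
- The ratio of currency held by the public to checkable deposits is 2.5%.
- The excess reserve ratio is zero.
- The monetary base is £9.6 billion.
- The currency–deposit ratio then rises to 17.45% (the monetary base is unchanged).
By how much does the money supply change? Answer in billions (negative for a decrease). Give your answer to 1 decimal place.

-57.5 billion

Initially m₁ = (1 + 0.025) / (0.07 + 0.025) ≈ 10.7895, so M₁ = 10.7895 × 9.6 = 103.5792 billion.
After the change m₂ = (1 + 0.1745) / (0.07 + 0.1745) ≈ 4.8037, so M₂ = 4.8037 × 9.6 ≈ 46.1155 billion.
ΔM = M₂ − M₁ = 46.1155 − 103.5792 = -57.4637 billion.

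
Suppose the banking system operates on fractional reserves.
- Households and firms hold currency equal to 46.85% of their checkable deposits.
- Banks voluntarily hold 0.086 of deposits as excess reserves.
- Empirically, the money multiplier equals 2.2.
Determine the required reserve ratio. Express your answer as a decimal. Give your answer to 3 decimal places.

Using m = 2.2. Since m = (1 + c)/(c + rr + e), the denominator satisfies c + rr + e = (1 + c)/m = (1 + 0.4685) / 2.2 = 0.667500.
With c = 0.4685 and e = 0.086, the required reserve ratio is 0.667500 − 0.4685 − 0.086 = 0.113.

0.113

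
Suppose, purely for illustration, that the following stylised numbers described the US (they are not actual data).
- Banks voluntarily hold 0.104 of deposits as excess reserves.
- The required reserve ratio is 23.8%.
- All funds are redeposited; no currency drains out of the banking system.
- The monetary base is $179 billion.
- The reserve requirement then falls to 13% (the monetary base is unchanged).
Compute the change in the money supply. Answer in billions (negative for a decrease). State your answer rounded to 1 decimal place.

Initially m₁ = 1 / (0.238 + 0.104) ≈ 2.92398, so M₁ = 2.92398 × 179 ≈ 523.3924 billion.
After the change m₂ = 1 / (0.13 + 0.104) ≈ 4.27350, so M₂ = 4.27350 × 179 = 764.9565 billion.
ΔM = M₂ − M₁ = 764.9565 − 523.3924 = 241.5641 billion.

$241.6 billion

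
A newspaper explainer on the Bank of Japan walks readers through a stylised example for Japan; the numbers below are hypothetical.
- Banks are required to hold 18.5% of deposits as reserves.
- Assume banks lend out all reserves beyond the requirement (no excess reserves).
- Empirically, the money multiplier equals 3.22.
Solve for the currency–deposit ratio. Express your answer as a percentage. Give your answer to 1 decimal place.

Using m = 3.22. From m = (1 + c)/(c + rr + e), rearranging gives 1 + c = m·(c + rr + e), so c·(1 − m) = m·(rr + e) − 1.
Hence c = [m·(rr + e) − 1]/(1 − m) = [3.22 × (0.185 + 0) − 1] / (1 − 3.22) ≈ 0.182117.

18.2%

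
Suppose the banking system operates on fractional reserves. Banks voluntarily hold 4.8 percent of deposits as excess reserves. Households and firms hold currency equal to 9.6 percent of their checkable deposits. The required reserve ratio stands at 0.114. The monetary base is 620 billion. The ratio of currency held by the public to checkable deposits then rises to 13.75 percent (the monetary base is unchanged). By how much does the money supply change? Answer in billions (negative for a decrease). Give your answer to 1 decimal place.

Initially m₁ = (1 + 0.096) / (0.114 + 0.048 + 0.096) ≈ 4.24806, so M₁ = 4.24806 × 620 = 2633.7972 billion.
After the change m₂ = (1 + 0.1375) / (0.114 + 0.048 + 0.1375) ≈ 3.79800, so M₂ = 3.79800 × 620 = 2354.76 billion.
ΔM = M₂ − M₁ = 2354.76 − 2633.7972 = -279.0372 billion.

-279.0 billion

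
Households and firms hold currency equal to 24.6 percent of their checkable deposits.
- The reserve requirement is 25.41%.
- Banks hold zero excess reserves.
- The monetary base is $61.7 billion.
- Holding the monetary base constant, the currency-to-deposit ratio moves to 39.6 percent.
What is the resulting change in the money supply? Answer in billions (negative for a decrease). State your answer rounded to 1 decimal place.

Initially m₁ = (1 + 0.246) / (0.2541 + 0.246) ≈ 2.4915, so M₁ = 2.4915 × 61.7 ≈ 153.7255 billion.
After the change m₂ = (1 + 0.396) / (0.2541 + 0.396) ≈ 2.1474, so M₂ = 2.1474 × 61.7 ≈ 132.4946 billion.
ΔM = M₂ − M₁ = 132.4946 − 153.7255 = -21.2309 billion.

-21.2 billion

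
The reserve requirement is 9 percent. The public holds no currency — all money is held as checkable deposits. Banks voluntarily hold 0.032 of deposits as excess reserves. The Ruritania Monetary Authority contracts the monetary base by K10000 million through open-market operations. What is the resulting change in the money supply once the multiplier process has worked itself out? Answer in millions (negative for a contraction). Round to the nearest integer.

-81967 million

The money multiplier is m = 1 / (rr + e) = 1 / (0.09 + 0.032) ≈ 8.19672.
The sale removes 10000 million of base, so ΔM = m × ΔMB = 8.19672 × (−10000) = -81967.2 million.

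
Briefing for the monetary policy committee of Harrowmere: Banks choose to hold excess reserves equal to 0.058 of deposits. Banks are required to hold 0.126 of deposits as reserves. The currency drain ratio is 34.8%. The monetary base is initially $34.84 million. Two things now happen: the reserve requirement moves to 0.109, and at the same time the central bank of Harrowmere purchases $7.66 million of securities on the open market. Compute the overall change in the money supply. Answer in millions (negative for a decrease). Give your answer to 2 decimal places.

$22.96 million

Before: m₁ = (1 + 0.348) / (0.126 + 0.058 + 0.348) ≈ 2.53383, MB₁ = 34.84, so M₁ = 2.53383 × 34.84 ≈ 88.2786 million.
After: m₂ = (1 + 0.348) / (0.109 + 0.058 + 0.348) ≈ 2.61748, MB₂ = 34.84 + 7.66 = 42.5, so M₂ = 2.61748 × 42.5 = 111.2429 million.
ΔM = M₂ − M₁ = 111.2429 − 88.2786 = 22.9643 million.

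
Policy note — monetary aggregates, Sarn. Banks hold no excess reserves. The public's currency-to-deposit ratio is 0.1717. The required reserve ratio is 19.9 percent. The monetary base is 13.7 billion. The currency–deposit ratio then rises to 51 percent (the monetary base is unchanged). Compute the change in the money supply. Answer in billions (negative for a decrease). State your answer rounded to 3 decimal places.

Initially m₁ = (1 + 0.1717) / (0.199 + 0.1717) ≈ 3.160777, so M₁ = 3.160777 × 13.7 ≈ 43.3026 billion.
After the change m₂ = (1 + 0.51) / (0.199 + 0.51) ≈ 2.129760, so M₂ = 2.129760 × 13.7 ≈ 29.1777 billion.
ΔM = M₂ − M₁ = 29.1777 − 43.3026 = -14.1249 billion.

-14.125 billion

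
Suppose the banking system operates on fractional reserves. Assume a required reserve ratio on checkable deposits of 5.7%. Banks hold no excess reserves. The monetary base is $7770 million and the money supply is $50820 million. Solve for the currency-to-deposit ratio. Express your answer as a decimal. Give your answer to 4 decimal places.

Using m = M/MB = 50820/7770 ≈ 6.540541. From m = (1 + c)/(c + rr + e), rearranging gives 1 + c = m·(c + rr + e), so c·(1 − m) = m·(rr + e) − 1.
Hence c = [m·(rr + e) − 1]/(1 − m) = [6.540541 × (0.057 + 0) − 1] / (1 − 6.540541) ≈ 0.113200.

0.1132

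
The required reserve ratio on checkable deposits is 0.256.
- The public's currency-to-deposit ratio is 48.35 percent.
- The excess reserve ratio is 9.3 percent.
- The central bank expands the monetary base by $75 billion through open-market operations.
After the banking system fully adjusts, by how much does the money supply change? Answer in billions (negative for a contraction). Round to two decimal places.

The money multiplier is m = (1 + c) / (rr + e + c) = (1 + 0.4835) / (0.256 + 0.093 + 0.4835) ≈ 1.78198.
The purchase adds 75 billion of base, so ΔM = m × ΔMB = 1.78198 × (+75) = 133.6485 billion.

$133.65 billion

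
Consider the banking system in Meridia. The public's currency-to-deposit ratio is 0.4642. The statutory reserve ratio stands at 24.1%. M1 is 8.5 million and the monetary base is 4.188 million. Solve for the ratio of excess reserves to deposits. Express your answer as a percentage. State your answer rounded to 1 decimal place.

1.6%

Using m = M/MB = 8.5/4.188 ≈ 2.029608. Since m = (1 + c)/(c + rr + e), the denominator satisfies c + rr + e = (1 + c)/m = (1 + 0.4642) / 2.029608 ≈ 0.721420.
With c = 0.4642 and rr = 0.241, the ratio of excess reserves to deposits is 0.721420 − 0.4642 − 0.241 = 0.01622.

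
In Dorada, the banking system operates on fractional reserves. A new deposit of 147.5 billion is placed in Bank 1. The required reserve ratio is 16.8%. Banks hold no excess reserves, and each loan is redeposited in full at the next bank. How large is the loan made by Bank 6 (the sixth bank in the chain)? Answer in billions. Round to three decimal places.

Each bank lends a fraction (1 − rr) = 0.8320 of the deposit it receives, so Bank 6 receives 147.5·0.8320^5 and lends 147.5·0.8320^6 ≈ 48.9251 billion.

48.925 billion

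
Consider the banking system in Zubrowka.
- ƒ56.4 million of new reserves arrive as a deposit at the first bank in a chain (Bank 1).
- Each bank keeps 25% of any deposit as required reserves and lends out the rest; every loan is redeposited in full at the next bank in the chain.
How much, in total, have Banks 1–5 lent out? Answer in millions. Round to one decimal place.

Bank i lends (1 − rr)^i of the original deposit: Bank 1 lends 56.4·0.7500 = 42.3000, Bank 2 lends 56.4·0.7500² = 31.7250, and so on.
Summing a geometric series: total = 56.4·[0.7500·(1 − 0.7500^5) / (1 − 0.7500)] ≈ 129.0480 million.

ƒ129.0 million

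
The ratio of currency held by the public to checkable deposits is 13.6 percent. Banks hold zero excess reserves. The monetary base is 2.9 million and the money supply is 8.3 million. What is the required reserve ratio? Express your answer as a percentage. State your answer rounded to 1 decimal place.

Using m = M/MB = 8.3/2.9 ≈ 2.862069. Since m = (1 + c)/(c + rr + e), the denominator satisfies c + rr + e = (1 + c)/m = (1 + 0.136) / 2.862069 ≈ 0.396916.
With c = 0.136 and e = 0, the required reserve ratio is 0.396916 − 0.136 − 0 = 0.260916.

26.1%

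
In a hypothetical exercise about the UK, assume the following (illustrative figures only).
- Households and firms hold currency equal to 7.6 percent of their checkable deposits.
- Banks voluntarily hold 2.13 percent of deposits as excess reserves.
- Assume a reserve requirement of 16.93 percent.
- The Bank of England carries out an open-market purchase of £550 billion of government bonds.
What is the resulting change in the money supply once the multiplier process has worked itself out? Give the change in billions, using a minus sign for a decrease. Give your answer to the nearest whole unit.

£2220 billion

The money multiplier is m = (1 + c) / (rr + e + c) = (1 + 0.076) / (0.1693 + 0.0213 + 0.076) ≈ 4.0360.
The purchase adds 550 billion of base, so ΔM = m × ΔMB = 4.0360 × (+550) = 2219.8 billion.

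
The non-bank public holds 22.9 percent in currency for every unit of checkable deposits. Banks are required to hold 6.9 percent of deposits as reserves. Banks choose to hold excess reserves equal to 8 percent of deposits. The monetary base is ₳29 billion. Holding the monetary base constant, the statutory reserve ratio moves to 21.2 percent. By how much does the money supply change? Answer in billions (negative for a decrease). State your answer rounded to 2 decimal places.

-25.88 billion

Initially m₁ = (1 + 0.229) / (0.069 + 0.08 + 0.229) ≈ 3.25132, so M₁ = 3.25132 × 29 ≈ 94.2883 billion.
After the change m₂ = (1 + 0.229) / (0.212 + 0.08 + 0.229) ≈ 2.35893, so M₂ = 2.35893 × 29 ≈ 68.409 billion.
ΔM = M₂ − M₁ = 68.409 − 94.2883 = -25.8793 billion.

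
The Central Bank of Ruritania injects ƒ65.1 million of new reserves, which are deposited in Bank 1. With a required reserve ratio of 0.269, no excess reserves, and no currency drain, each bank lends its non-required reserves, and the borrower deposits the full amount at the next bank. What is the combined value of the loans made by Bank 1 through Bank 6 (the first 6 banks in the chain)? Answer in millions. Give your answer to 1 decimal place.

ƒ149.9 million

Bank i lends (1 − rr)^i of the original deposit: Bank 1 lends 65.1·0.7310 = 47.5881, Bank 2 lends 65.1·0.7310² ≈ 34.7869, and so on.
Summing a geometric series: total = 65.1·[0.7310·(1 − 0.7310^6) / (1 − 0.7310)] ≈ 149.9145 million.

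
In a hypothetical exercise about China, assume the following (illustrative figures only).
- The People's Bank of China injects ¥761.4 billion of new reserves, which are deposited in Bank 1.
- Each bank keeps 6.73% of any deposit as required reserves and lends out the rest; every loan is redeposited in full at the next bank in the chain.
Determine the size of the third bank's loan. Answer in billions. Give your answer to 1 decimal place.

Each bank lends a fraction (1 − rr) = 0.9327 of the deposit it receives, so Bank 3 receives 761.4·0.9327^2 and lends 761.4·0.9327^3 ≈ 617.7871 billion.

¥617.8 billion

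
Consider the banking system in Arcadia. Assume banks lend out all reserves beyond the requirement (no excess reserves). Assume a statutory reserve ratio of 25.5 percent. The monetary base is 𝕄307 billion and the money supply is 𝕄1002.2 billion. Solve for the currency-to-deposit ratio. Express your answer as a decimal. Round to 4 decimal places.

0.0740

Using m = M/MB = 1002.2/307 ≈ 3.264495. From m = (1 + c)/(c + rr + e), rearranging gives 1 + c = m·(c + rr + e), so c·(1 − m) = m·(rr + e) − 1.
Hence c = [m·(rr + e) − 1]/(1 − m) = [3.264495 × (0.255 + 0) − 1] / (1 − 3.264495) ≈ 0.073992.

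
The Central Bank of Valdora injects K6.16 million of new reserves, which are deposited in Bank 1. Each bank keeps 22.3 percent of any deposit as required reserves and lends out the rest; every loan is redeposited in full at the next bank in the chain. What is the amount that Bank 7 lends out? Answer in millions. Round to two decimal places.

K1.05 million

Each bank lends a fraction (1 − rr) = 0.7770 of the deposit it receives, so Bank 7 receives 6.16·0.7770^6 and lends 6.16·0.7770^7 ≈ 1.0532 million.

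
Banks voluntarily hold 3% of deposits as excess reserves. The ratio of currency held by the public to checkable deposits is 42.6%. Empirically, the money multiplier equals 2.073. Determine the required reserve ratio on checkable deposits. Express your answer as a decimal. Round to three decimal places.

Using m = 2.073. Since m = (1 + c)/(c + rr + e), the denominator satisfies c + rr + e = (1 + c)/m = (1 + 0.426) / 2.073 ≈ 0.687892.
With c = 0.426 and e = 0.03, the required reserve ratio on checkable deposits is 0.687892 − 0.426 − 0.03 = 0.231892.

0.232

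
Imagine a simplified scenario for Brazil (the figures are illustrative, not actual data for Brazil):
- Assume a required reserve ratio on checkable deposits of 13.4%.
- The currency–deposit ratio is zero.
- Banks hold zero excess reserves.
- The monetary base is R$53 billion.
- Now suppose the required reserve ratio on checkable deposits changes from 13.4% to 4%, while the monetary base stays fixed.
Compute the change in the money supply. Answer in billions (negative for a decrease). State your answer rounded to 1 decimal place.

R$929.5 billion

Initially m₁ = 1 / (0.134) ≈ 7.4627, so M₁ = 7.4627 × 53 = 395.5231 billion.
After the change m₂ = 1 / (0.04) = 25, so M₂ = 25 × 53 = 1325 billion.
ΔM = M₂ − M₁ = 1325 − 395.5231 = 929.4769 billion.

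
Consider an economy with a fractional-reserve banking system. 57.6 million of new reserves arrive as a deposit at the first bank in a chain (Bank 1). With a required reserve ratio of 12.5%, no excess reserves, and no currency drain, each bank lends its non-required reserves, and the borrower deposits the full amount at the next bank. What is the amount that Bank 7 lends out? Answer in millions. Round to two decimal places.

Each bank lends a fraction (1 − rr) = 0.8750 of the deposit it receives, so Bank 7 receives 57.6·0.8750^6 and lends 57.6·0.8750^7 ≈ 22.6193 million.

22.62 million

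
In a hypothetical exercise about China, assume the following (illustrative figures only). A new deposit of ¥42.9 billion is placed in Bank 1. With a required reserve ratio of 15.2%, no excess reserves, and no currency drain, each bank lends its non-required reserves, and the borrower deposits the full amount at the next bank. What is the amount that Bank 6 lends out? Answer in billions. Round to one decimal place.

Each bank lends a fraction (1 − rr) = 0.8480 of the deposit it receives, so Bank 6 receives 42.9·0.8480^5 and lends 42.9·0.8480^6 ≈ 15.9526 billion.

¥16.0 billion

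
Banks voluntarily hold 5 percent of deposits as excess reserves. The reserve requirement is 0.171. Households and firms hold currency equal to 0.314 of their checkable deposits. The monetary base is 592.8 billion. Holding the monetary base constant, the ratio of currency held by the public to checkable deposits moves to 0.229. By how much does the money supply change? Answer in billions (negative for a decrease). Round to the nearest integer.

Initially m₁ = (1 + 0.314) / (0.171 + 0.05 + 0.314) ≈ 2.4561, so M₁ = 2.4561 × 592.8 ≈ 1455.9761 billion.
After the change m₂ = (1 + 0.229) / (0.171 + 0.05 + 0.229) ≈ 2.7311, so M₂ = 2.7311 × 592.8 ≈ 1618.9961 billion.
ΔM = M₂ − M₁ = 1618.9961 − 1455.9761 = 163.02 billion.

163 billion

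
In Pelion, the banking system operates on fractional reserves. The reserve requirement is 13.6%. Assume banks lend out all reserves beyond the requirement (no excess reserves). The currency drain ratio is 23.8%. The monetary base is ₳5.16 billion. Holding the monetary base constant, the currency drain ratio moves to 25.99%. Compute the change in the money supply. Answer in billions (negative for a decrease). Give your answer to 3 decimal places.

Initially m₁ = (1 + 0.238) / (0.136 + 0.238) ≈ 3.31016, so M₁ = 3.31016 × 5.16 ≈ 17.0804 billion.
After the change m₂ = (1 + 0.2599) / (0.136 + 0.2599) ≈ 3.18237, so M₂ = 3.18237 × 5.16 ≈ 16.421 billion.
ΔM = M₂ − M₁ = 16.421 − 17.0804 = -0.6594 billion.

-0.659 billion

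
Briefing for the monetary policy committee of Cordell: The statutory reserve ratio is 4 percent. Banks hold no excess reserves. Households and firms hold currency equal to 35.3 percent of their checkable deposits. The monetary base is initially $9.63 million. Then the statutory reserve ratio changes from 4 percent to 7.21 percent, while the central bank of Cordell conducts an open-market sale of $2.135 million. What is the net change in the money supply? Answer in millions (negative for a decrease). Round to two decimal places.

Before: m₁ = (1 + 0.353) / (0.04 + 0.353) ≈ 3.4427, MB₁ = 9.63, so M₁ = 3.4427 × 9.63 ≈ 33.1532 million.
After: m₂ = (1 + 0.353) / (0.0721 + 0.353) ≈ 3.1828, MB₂ = 9.63 − 2.135 = 7.495, so M₂ = 3.1828 × 7.495 ≈ 23.8551 million.
ΔM = M₂ − M₁ = 23.8551 − 33.1532 = -9.2981 million.

-9.30 million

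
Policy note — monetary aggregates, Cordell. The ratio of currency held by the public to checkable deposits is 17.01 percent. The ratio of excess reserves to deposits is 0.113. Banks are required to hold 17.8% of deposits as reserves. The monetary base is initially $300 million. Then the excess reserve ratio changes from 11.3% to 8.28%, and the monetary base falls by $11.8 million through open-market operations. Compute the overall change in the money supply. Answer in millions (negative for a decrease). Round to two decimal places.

$21.31 million

Before: m₁ = (1 + 0.1701) / (0.178 + 0.113 + 0.1701) ≈ 2.537627, MB₁ = 300, so M₁ = 2.537627 × 300 = 761.2881 million.
After: m₂ = (1 + 0.1701) / (0.178 + 0.0828 + 0.1701) ≈ 2.715479, MB₂ = 300 − 11.8 = 288.2, so M₂ = 2.715479 × 288.2 ≈ 782.601 million.
ΔM = M₂ − M₁ = 782.601 − 761.2881 = 21.3129 million.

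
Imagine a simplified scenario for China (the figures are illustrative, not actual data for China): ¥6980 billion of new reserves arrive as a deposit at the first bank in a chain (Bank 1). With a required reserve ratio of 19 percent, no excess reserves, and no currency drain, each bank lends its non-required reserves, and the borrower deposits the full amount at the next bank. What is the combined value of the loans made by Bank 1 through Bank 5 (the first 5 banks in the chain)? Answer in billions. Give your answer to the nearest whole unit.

Bank i lends (1 − rr)^i of the original deposit: Bank 1 lends 6980·0.8100 = 5653.8000, Bank 2 lends 6980·0.8100² = 4579.5780, and so on.
Summing a geometric series: total = 6980·[0.8100·(1 − 0.8100^5) / (1 − 0.8100)] ≈ 19381.2728 billion.

¥19381 billion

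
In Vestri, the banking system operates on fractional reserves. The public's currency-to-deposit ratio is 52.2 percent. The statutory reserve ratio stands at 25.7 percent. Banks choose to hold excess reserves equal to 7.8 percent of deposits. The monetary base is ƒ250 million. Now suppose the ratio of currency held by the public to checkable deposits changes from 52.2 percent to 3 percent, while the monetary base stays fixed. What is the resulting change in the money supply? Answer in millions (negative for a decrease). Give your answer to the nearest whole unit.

Initially m₁ = (1 + 0.522) / (0.257 + 0.078 + 0.522) ≈ 1.7760, so M₁ = 1.7760 × 250 = 444 million.
After the change m₂ = (1 + 0.03) / (0.257 + 0.078 + 0.03) ≈ 2.8219, so M₂ = 2.8219 × 250 = 705.475 million.
ΔM = M₂ − M₁ = 705.475 − 444 = 261.475 million.

ƒ261 million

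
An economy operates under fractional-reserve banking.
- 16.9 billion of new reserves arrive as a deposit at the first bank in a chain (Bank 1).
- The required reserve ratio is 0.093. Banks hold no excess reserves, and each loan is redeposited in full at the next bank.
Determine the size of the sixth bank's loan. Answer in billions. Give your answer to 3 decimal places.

Each bank lends a fraction (1 − rr) = 0.9070 of the deposit it receives, so Bank 6 receives 16.9·0.9070^5 and lends 16.9·0.9070^6 ≈ 9.4087 billion.

9.409 billion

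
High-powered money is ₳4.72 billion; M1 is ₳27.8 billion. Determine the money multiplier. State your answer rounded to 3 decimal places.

The money multiplier is m = M / MB = 27.8 / 4.72 ≈ 5.88983.

5.890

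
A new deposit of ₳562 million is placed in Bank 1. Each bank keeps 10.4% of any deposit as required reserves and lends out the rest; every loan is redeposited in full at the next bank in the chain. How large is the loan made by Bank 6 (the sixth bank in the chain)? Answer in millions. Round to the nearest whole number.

Each bank lends a fraction (1 − rr) = 0.8960 of the deposit it receives, so Bank 6 receives 562·0.8960^5 and lends 562·0.8960^6 ≈ 290.7933 million.

₳291 million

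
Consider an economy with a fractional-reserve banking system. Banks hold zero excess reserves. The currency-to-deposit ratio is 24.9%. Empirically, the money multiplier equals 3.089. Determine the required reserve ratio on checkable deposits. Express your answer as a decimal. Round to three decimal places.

Using m = 3.089. Since m = (1 + c)/(c + rr + e), the denominator satisfies c + rr + e = (1 + c)/m = (1 + 0.249) / 3.089 ≈ 0.404338.
With c = 0.249 and e = 0, the required reserve ratio on checkable deposits is 0.404338 − 0.249 − 0 = 0.155338.

0.155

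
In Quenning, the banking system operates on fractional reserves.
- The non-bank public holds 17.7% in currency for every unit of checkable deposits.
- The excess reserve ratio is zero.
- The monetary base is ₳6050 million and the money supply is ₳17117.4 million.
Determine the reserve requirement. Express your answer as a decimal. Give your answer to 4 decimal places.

Using m = M/MB = 17117.4/6050 ≈ 2.829322. Since m = (1 + c)/(c + rr + e), the denominator satisfies c + rr + e = (1 + c)/m = (1 + 0.177) / 2.829322 ≈ 0.416001.
With c = 0.177 and e = 0, the reserve requirement is 0.416001 − 0.177 − 0 = 0.239001.

0.2390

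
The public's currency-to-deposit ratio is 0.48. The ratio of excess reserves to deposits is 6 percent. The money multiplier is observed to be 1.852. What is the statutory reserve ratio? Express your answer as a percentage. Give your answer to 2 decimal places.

Using m = 1.852. Since m = (1 + c)/(c + rr + e), the denominator satisfies c + rr + e = (1 + c)/m = (1 + 0.48) / 1.852 ≈ 0.799136.
With c = 0.48 and e = 0.06, the statutory reserve ratio is 0.799136 − 0.48 − 0.06 = 0.259136.

25.91%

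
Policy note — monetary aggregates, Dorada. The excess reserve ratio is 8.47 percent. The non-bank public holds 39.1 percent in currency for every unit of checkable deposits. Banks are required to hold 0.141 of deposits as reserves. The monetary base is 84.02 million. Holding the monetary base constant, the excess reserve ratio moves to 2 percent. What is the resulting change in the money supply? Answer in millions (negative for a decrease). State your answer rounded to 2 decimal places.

22.21 million

Initially m₁ = (1 + 0.391) / (0.141 + 0.0847 + 0.391) ≈ 2.25555, so M₁ = 2.25555 × 84.02 ≈ 189.5113 million.
After the change m₂ = (1 + 0.391) / (0.141 + 0.02 + 0.391) ≈ 2.51993, so M₂ = 2.51993 × 84.02 ≈ 211.7245 million.
ΔM = M₂ − M₁ = 211.7245 − 189.5113 = 22.2132 million.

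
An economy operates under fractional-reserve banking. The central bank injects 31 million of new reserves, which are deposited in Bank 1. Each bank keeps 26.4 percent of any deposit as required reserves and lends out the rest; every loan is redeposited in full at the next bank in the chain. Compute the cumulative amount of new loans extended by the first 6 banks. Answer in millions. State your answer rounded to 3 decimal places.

72.687 million

Bank i lends (1 − rr)^i of the original deposit: Bank 1 lends 31·0.7360 = 22.8160, Bank 2 lends 31·0.7360² ≈ 16.7926, and so on.
Summing a geometric series: total = 31·[0.7360·(1 − 0.7360^6) / (1 − 0.7360)] ≈ 72.6869 million.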